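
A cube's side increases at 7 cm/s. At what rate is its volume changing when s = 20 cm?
8400 cm³/s

V = s³
dV/dt = 3s² · ds/dt = 3·20²·7 = 8400 cm³/s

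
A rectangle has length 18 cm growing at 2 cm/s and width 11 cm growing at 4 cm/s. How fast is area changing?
94 cm²/s

A = lw
dA/dt = w·dl/dt + l·dw/dt = 11·2 + 18·4 = 94 cm²/s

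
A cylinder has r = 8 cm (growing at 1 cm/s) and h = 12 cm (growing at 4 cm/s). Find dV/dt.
448π cm³/s

V = πr²h
dV/dt = 2πrh·dr/dt + πr²·dh/dt
= 2π(8)(12)(1) + π(8)²(4)
= 448π cm³/s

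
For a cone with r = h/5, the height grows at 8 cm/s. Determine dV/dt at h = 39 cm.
12168π/25 cm³/s

V = (1/3)π(h/5)²h = πh³/75
dV/dt = πh²/25 · 8
At h = 39: dV/dt = 12168π/25 cm³/s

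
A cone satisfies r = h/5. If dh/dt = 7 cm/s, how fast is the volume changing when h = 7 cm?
343π/25 cm³/s

V = (1/3)π(h/5)²h = πh³/75
dV/dt = πh²/25 · 7
At h = 7: dV/dt = 343π/25 cm³/s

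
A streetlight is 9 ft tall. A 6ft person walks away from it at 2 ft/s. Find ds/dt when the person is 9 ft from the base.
4 ft/s

By similar triangles: 9/(x+s) = 6/s
Solving: s = 6x/3
ds/dt = 6/3 · dx/dt = 2 · 2 = 4 ft/s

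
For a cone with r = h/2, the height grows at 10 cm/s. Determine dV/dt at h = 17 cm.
1445π/2 cm³/s

V = (1/3)π(h/2)²h = πh³/12
dV/dt = πh²/4 · 10
At h = 17: dV/dt = 1445π/2 cm³/s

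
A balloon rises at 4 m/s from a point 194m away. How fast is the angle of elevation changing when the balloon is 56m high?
0.019033 rad/s

tan(θ) = y/194
sec²(θ) · dθ/dt = (1/194) · dy/dt
dθ/dt = cos²(θ)/194 · 4 = 194/(194² + 56²) · 4
dθ/dt = 0.019033 rad/s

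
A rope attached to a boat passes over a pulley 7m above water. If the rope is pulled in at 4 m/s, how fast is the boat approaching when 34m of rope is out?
136√123/369 ≈ 4.088 m/s

rope² = x² + 7²
x = √(34² - 7²) = 3√123
dx/dt = (rope/x) · d(rope)/dt = (34/(3√123)) · (-4) = -136√123/369 m/s
The boat approaches at 136√123/369 ≈ 4.088 m/s.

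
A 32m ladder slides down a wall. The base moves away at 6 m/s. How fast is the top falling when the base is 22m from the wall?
22√15/15 ≈ 5.68 m/s

x² + y² = 32²
2x·dx/dt + 2y·dy/dt = 0
dy/dt = -x/y · dx/dt = -22/(6√15) · 6 = -22√15/15 m/s
The top is descending at 22√15/15 ≈ 5.68 m/s.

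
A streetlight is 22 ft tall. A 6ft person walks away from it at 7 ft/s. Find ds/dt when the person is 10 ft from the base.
21/8 ft/s

By similar triangles: 22/(x+s) = 6/s
Solving: s = 6x/16
ds/dt = 6/16 · dx/dt = 3/8 · 7 = 21/8 ft/s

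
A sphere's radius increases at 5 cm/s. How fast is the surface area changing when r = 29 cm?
1160π cm²/s

S = 4πr²
dS/dt = dS/dr · dr/dt = 8πr · 5
At r = 29: dS/dt = 1160π cm²/s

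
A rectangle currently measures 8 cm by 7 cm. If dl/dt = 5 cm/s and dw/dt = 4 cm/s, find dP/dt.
18 cm/s

P = 2(l + w)
dP/dt = 2(dl/dt + dw/dt) = 2(5 + 4) = 18 cm/s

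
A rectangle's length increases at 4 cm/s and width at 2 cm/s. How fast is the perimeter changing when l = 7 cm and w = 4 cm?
12 cm/s

P = 2(l + w)
dP/dt = 2(dl/dt + dw/dt) = 2(4 + 2) = 12 cm/s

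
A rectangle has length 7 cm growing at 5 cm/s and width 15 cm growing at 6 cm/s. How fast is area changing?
117 cm²/s

A = lw
dA/dt = w·dl/dt + l·dw/dt = 15·5 + 7·6 = 117 cm²/s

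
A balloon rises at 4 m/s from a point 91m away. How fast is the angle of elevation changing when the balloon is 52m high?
0.033136 rad/s

tan(θ) = y/91
sec²(θ) · dθ/dt = (1/91) · dy/dt
dθ/dt = cos²(θ)/91 · 4 = 91/(91² + 52²) · 4
dθ/dt = 0.033136 rad/s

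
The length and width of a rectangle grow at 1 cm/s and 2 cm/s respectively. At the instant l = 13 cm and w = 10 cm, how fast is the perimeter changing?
6 cm/s

P = 2(l + w)
dP/dt = 2(dl/dt + dw/dt) = 2(1 + 2) = 6 cm/s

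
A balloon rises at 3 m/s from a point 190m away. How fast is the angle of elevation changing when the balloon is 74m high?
0.01371 rad/s

tan(θ) = y/190
sec²(θ) · dθ/dt = (1/190) · dy/dt
dθ/dt = cos²(θ)/190 · 3 = 190/(190² + 74²) · 3
dθ/dt = 0.01371 rad/s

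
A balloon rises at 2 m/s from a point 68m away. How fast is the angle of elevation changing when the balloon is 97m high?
0.009691 rad/s

tan(θ) = y/68
sec²(θ) · dθ/dt = (1/68) · dy/dt
dθ/dt = cos²(θ)/68 · 2 = 68/(68² + 97²) · 2
dθ/dt = 0.009691 rad/s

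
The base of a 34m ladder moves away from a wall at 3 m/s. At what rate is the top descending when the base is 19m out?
19√795/265 ≈ 2.022 m/s

x² + y² = 34²
2x·dx/dt + 2y·dy/dt = 0
dy/dt = -x/y · dx/dt = -19/√795 · 3 = -19√795/265 m/s
The top is descending at 19√795/265 ≈ 2.022 m/s.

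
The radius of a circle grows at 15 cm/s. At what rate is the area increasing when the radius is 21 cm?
630π cm²/s

A = πr²
dA/dt = 2πr · dr/dt = 2π(21)(15) = 630π cm²/s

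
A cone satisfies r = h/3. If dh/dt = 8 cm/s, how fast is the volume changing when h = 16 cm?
2048π/9 cm³/s

V = (1/3)π(h/3)²h = πh³/27
dV/dt = πh²/9 · 8
At h = 16: dV/dt = 2048π/9 cm³/s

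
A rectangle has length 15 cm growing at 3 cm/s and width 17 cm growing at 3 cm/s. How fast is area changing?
96 cm²/s

A = lw
dA/dt = w·dl/dt + l·dw/dt = 17·3 + 15·3 = 96 cm²/s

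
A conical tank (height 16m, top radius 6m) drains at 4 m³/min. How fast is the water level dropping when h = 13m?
256/(1521π) ≈ 0.05357 m/min

r/h = 6/16, so r = (3/8)h
V = (1/3)πr²h = (1/3)π((3/8)h)²h = (3/64)πh³
dV/dh = (9/64)πh²
dh/dt = (dV/dt)/(dV/dh) = -4/((9/64)π·13²) = -256/(1521π) m/min
The level is dropping at 256/(1521π) ≈ 0.05357 m/min.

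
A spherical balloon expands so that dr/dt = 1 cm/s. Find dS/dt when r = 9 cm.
72π cm²/s

S = 4πr²
dS/dt = dS/dr · dr/dt = 8πr · 1
At r = 9: dS/dt = 72π cm²/s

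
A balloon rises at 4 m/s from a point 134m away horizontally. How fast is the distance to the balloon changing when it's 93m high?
372√26605/26605 ≈ 2.281 m/s

z² = 134² + y²
z = √(134² + 93²) = √26605
dz/dt = y/z · dy/dt = 93/√26605 · 4 = 372√26605/26605 ≈ 2.281 m/s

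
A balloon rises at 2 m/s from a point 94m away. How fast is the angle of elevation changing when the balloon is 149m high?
0.006057 rad/s

tan(θ) = y/94
sec²(θ) · dθ/dt = (1/94) · dy/dt
dθ/dt = cos²(θ)/94 · 2 = 94/(94² + 149²) · 2
dθ/dt = 0.006057 rad/s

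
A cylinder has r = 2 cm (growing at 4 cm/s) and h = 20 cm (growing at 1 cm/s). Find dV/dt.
324π cm³/s

V = πr²h
dV/dt = 2πrh·dr/dt + πr²·dh/dt
= 2π(2)(20)(4) + π(2)²(1)
= 324π cm³/s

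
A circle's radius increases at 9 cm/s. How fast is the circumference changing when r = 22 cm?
18π cm/s

C = 2πr
dC/dt = 2π · dr/dt = 2π · 9 = 18π cm/s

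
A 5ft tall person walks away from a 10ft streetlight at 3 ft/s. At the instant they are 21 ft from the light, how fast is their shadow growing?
3 ft/s

By similar triangles: 10/(x+s) = 5/s
Solving: s = 5x/5
ds/dt = 5/5 · dx/dt = 1 · 3 = 3 ft/s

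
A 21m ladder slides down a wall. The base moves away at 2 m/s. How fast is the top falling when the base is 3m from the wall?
√3/6 ≈ 0.2887 m/s

x² + y² = 21²
2x·dx/dt + 2y·dy/dt = 0
dy/dt = -x/y · dx/dt = -3/(12√3) · 2 = -√3/6 m/s
The top is descending at √3/6 ≈ 0.2887 m/s.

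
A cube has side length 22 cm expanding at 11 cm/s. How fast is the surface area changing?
2904 cm²/s

A = 6s²
dA/dt = 12s · ds/dt = 12·22·11 = 2904 cm²/s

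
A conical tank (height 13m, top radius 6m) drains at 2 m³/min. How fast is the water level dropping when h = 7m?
169/(882π) ≈ 0.06099 m/min

r/h = 6/13, so r = (6/13)h
V = (1/3)πr²h = (1/3)π((6/13)h)²h = (12/169)πh³
dV/dh = (36/169)πh²
dh/dt = (dV/dt)/(dV/dh) = -2/((36/169)π·7²) = -169/(882π) m/min
The level is dropping at 169/(882π) ≈ 0.06099 m/min.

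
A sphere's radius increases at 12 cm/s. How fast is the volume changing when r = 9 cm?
3888π cm³/s

V = (4/3)πr³
dV/dt = dV/dr · dr/dt = 4πr² · 12
At r = 9: dV/dt = 3888π cm³/s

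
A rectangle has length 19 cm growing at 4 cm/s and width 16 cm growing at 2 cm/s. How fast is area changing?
102 cm²/s

A = lw
dA/dt = w·dl/dt + l·dw/dt = 16·4 + 19·2 = 102 cm²/s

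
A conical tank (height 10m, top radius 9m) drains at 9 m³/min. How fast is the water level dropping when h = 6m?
25/(81π) ≈ 0.09824 m/min

r/h = 9/10, so r = (9/10)h
V = (1/3)πr²h = (1/3)π((9/10)h)²h = (27/100)πh³
dV/dh = (81/100)πh²
dh/dt = (dV/dt)/(dV/dh) = -9/((81/100)π·6²) = -25/(81π) m/min
The level is dropping at 25/(81π) ≈ 0.09824 m/min.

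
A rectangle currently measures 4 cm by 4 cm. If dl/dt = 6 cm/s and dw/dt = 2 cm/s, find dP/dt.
16 cm/s

P = 2(l + w)
dP/dt = 2(dl/dt + dw/dt) = 2(6 + 2) = 16 cm/s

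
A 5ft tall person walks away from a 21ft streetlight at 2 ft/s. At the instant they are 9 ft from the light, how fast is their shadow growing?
5/8 ft/s

By similar triangles: 21/(x+s) = 5/s
Solving: s = 5x/16
ds/dt = 5/16 · dx/dt = 5/16 · 2 = 5/8 ft/s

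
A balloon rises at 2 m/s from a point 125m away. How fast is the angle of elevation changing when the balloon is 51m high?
0.013717 rad/s

tan(θ) = y/125
sec²(θ) · dθ/dt = (1/125) · dy/dt
dθ/dt = cos²(θ)/125 · 2 = 125/(125² + 51²) · 2
dθ/dt = 0.013717 rad/s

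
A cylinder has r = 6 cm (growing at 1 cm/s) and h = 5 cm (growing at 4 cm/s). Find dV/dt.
204π cm³/s

V = πr²h
dV/dt = 2πrh·dr/dt + πr²·dh/dt
= 2π(6)(5)(1) + π(6)²(4)
= 204π cm³/s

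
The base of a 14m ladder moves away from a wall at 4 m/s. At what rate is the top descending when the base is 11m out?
44√3/15 ≈ 5.081 m/s

x² + y² = 14²
2x·dx/dt + 2y·dy/dt = 0
dy/dt = -x/y · dx/dt = -11/(5√3) · 4 = -44√3/15 m/s
The top is descending at 44√3/15 ≈ 5.081 m/s.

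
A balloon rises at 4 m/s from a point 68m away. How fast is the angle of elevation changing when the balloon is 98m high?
0.019117 rad/s

tan(θ) = y/68
sec²(θ) · dθ/dt = (1/68) · dy/dt
dθ/dt = cos²(θ)/68 · 4 = 68/(68² + 98²) · 4
dθ/dt = 0.019117 rad/s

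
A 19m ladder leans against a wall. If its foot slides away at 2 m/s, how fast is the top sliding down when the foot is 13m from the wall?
13√3/12 ≈ 1.876 m/s

x² + y² = 19²
2x·dx/dt + 2y·dy/dt = 0
dy/dt = -x/y · dx/dt = -13/(8√3) · 2 = -13√3/12 m/s
The top is descending at 13√3/12 ≈ 1.876 m/s.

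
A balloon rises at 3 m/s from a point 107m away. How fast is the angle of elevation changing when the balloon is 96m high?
0.015534 rad/s

tan(θ) = y/107
sec²(θ) · dθ/dt = (1/107) · dy/dt
dθ/dt = cos²(θ)/107 · 3 = 107/(107² + 96²) · 3
dθ/dt = 0.015534 rad/s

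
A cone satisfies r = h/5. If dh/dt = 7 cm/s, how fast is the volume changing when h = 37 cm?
9583π/25 cm³/s

V = (1/3)π(h/5)²h = πh³/75
dV/dt = πh²/25 · 7
At h = 37: dV/dt = 9583π/25 cm³/s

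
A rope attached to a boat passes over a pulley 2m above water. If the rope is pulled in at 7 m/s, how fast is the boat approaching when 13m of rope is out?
91√165/165 ≈ 7.084 m/s

rope² = x² + 2²
x = √(13² - 2²) = √165
dx/dt = (rope/x) · d(rope)/dt = (13/√165) · (-7) = -91√165/165 m/s
The boat approaches at 91√165/165 ≈ 7.084 m/s.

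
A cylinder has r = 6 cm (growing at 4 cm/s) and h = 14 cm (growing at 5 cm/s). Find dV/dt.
852π cm³/s

V = πr²h
dV/dt = 2πrh·dr/dt + πr²·dh/dt
= 2π(6)(14)(4) + π(6)²(5)
= 852π cm³/s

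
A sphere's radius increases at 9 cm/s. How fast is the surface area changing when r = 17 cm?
1224π cm²/s

S = 4πr²
dS/dt = dS/dr · dr/dt = 8πr · 9
At r = 17: dS/dt = 1224π cm²/s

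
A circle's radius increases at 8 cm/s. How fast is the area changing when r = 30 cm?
480π cm²/s

A = πr²
dA/dt = 2πr · dr/dt = 2π(30)(8) = 480π cm²/s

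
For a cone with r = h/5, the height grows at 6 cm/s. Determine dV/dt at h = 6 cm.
216π/25 cm³/s

V = (1/3)π(h/5)²h = πh³/75
dV/dt = πh²/25 · 6
At h = 6: dV/dt = 216π/25 cm³/s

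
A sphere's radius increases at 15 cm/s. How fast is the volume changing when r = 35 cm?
73500π cm³/s

V = (4/3)πr³
dV/dt = dV/dr · dr/dt = 4πr² · 15
At r = 35: dV/dt = 73500π cm³/s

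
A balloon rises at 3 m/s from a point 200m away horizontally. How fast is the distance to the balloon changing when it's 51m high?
153√42601/42601 ≈ 0.7413 m/s

z² = 200² + y²
z = √(200² + 51²) = √42601
dz/dt = y/z · dy/dt = 51/√42601 · 3 = 153√42601/42601 ≈ 0.7413 m/s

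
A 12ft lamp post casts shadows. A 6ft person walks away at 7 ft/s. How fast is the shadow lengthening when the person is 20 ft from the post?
7 ft/s

By similar triangles: 12/(x+s) = 6/s
Solving: s = 6x/6
ds/dt = 6/6 · dx/dt = 1 · 7 = 7 ft/s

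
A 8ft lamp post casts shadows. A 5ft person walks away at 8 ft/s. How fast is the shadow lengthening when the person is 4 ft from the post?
40/3 ft/s

By similar triangles: 8/(x+s) = 5/s
Solving: s = 5x/3
ds/dt = 5/3 · dx/dt = 5/3 · 8 = 40/3 ft/s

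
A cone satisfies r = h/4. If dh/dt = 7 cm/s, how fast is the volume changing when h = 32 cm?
448π cm³/s

V = (1/3)π(h/4)²h = πh³/48
dV/dt = πh²/16 · 7
At h = 32: dV/dt = 448π cm³/s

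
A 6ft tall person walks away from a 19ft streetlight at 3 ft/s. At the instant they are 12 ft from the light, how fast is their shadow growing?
18/13 ft/s

By similar triangles: 19/(x+s) = 6/s
Solving: s = 6x/13
ds/dt = 6/13 · dx/dt = 6/13 · 3 = 18/13 ft/s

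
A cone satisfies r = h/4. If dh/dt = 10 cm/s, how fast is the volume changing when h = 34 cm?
1445π/2 cm³/s

V = (1/3)π(h/4)²h = πh³/48
dV/dt = πh²/16 · 10
At h = 34: dV/dt = 1445π/2 cm³/s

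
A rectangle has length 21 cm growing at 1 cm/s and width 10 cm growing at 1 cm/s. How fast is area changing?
31 cm²/s

A = lw
dA/dt = w·dl/dt + l·dw/dt = 10·1 + 21·1 = 31 cm²/s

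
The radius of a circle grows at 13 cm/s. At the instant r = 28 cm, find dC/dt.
26π cm/s

C = 2πr
dC/dt = 2π · dr/dt = 2π · 13 = 26π cm/s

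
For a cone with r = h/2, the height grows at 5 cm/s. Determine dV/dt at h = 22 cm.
605π cm³/s

V = (1/3)π(h/2)²h = πh³/12
dV/dt = πh²/4 · 5
At h = 22: dV/dt = 605π cm³/s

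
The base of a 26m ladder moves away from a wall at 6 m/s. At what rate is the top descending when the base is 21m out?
126√235/235 ≈ 8.219 m/s

x² + y² = 26²
2x·dx/dt + 2y·dy/dt = 0
dy/dt = -x/y · dx/dt = -21/√235 · 6 = -126√235/235 m/s
The top is descending at 126√235/235 ≈ 8.219 m/s.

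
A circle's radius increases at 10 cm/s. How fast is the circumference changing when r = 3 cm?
20π cm/s

C = 2πr
dC/dt = 2π · dr/dt = 2π · 10 = 20π cm/s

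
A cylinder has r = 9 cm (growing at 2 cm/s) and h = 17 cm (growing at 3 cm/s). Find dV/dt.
855π cm³/s

V = πr²h
dV/dt = 2πrh·dr/dt + πr²·dh/dt
= 2π(9)(17)(2) + π(9)²(3)
= 855π cm³/s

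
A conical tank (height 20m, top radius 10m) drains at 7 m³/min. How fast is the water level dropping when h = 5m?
28/(25π) ≈ 0.3565 m/min

r/h = 10/20, so r = (1/2)h
V = (1/3)πr²h = (1/3)π((1/2)h)²h = (1/12)πh³
dV/dh = (1/4)πh²
dh/dt = (dV/dt)/(dV/dh) = -7/((1/4)π·5²) = -28/(25π) m/min
The level is dropping at 28/(25π) ≈ 0.3565 m/min.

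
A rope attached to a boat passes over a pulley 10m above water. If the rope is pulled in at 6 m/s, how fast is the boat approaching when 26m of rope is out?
13/2 = 6.5 m/s

rope² = x² + 10²
x = √(26² - 10²) = 24
dx/dt = (rope/x) · d(rope)/dt = (26/24) · (-6) = -13/2 m/s
The boat approaches at 13/2 = 6.5 m/s.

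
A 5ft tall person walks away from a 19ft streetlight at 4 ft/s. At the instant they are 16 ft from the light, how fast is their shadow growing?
10/7 ft/s

By similar triangles: 19/(x+s) = 5/s
Solving: s = 5x/14
ds/dt = 5/14 · dx/dt = 5/14 · 4 = 10/7 ft/s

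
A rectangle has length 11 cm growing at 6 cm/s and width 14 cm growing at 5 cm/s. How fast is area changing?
139 cm²/s

A = lw
dA/dt = w·dl/dt + l·dw/dt = 14·6 + 11·5 = 139 cm²/s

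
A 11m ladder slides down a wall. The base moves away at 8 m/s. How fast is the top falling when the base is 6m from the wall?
48√85/85 ≈ 5.206 m/s

x² + y² = 11²
2x·dx/dt + 2y·dy/dt = 0
dy/dt = -x/y · dx/dt = -6/√85 · 8 = -48√85/85 m/s
The top is descending at 48√85/85 ≈ 5.206 m/s.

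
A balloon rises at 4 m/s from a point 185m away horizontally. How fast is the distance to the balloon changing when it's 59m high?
118√37706/18853 ≈ 1.215 m/s

z² = 185² + y²
z = √(185² + 59²) = √37706
dz/dt = y/z · dy/dt = 59/√37706 · 4 = 118√37706/18853 ≈ 1.215 m/s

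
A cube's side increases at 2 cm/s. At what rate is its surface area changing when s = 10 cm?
240 cm²/s

A = 6s²
dA/dt = 12s · ds/dt = 12·10·2 = 240 cm²/s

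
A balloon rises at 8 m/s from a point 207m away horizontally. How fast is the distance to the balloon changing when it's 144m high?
128√785/785 ≈ 4.569 m/s

z² = 207² + y²
z = √(207² + 144²) = 9√785
dz/dt = y/z · dy/dt = 144/(9√785) · 8 = 128√785/785 ≈ 4.569 m/s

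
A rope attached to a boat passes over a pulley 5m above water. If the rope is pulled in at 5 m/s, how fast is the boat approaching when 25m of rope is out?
25√6/12 ≈ 5.103 m/s

rope² = x² + 5²
x = √(25² - 5²) = 10√6
dx/dt = (rope/x) · d(rope)/dt = (25/(10√6)) · (-5) = -25√6/12 m/s
The boat approaches at 25√6/12 ≈ 5.103 m/s.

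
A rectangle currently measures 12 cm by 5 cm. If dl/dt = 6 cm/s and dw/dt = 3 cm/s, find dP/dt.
18 cm/s

P = 2(l + w)
dP/dt = 2(dl/dt + dw/dt) = 2(6 + 3) = 18 cm/s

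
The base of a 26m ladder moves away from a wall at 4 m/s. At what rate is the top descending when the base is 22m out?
11√3/3 ≈ 6.351 m/s

x² + y² = 26²
2x·dx/dt + 2y·dy/dt = 0
dy/dt = -x/y · dx/dt = -22/(8√3) · 4 = -11√3/3 m/s
The top is descending at 11√3/3 ≈ 6.351 m/s.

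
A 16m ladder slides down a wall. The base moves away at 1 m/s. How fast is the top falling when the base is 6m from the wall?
3√55/55 ≈ 0.4045 m/s

x² + y² = 16²
2x·dx/dt + 2y·dy/dt = 0
dy/dt = -x/y · dx/dt = -6/(2√55) · 1 = -3√55/55 m/s
The top is descending at 3√55/55 ≈ 0.4045 m/s.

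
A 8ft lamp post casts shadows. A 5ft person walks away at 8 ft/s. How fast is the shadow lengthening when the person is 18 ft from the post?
40/3 ft/s

By similar triangles: 8/(x+s) = 5/s
Solving: s = 5x/3
ds/dt = 5/3 · dx/dt = 5/3 · 8 = 40/3 ft/s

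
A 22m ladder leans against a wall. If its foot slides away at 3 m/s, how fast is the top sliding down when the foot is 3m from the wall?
9√19/95 ≈ 0.4129 m/s

x² + y² = 22²
2x·dx/dt + 2y·dy/dt = 0
dy/dt = -x/y · dx/dt = -3/(5√19) · 3 = -9√19/95 m/s
The top is descending at 9√19/95 ≈ 0.4129 m/s.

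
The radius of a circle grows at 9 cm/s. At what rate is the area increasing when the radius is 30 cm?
540π cm²/s

A = πr²
dA/dt = 2πr · dr/dt = 2π(30)(9) = 540π cm²/s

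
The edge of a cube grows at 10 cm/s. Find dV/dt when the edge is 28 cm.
23520 cm³/s

V = s³
dV/dt = 3s² · ds/dt = 3·28²·10 = 23520 cm³/s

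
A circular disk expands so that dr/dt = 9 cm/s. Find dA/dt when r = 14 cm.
252π cm²/s

A = πr²
dA/dt = 2πr · dr/dt = 2π(14)(9) = 252π cm²/s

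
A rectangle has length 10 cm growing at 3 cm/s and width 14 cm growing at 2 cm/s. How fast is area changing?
62 cm²/s

A = lw
dA/dt = w·dl/dt + l·dw/dt = 14·3 + 10·2 = 62 cm²/s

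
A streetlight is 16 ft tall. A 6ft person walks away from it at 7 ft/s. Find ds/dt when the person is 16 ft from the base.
21/5 ft/s

By similar triangles: 16/(x+s) = 6/s
Solving: s = 6x/10
ds/dt = 6/10 · dx/dt = 3/5 · 7 = 21/5 ft/s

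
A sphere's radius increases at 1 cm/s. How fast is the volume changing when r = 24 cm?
2304π cm³/s

V = (4/3)πr³
dV/dt = dV/dr · dr/dt = 4πr² · 1
At r = 24: dV/dt = 2304π cm³/s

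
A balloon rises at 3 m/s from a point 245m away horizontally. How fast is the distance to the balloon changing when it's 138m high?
414√79069/79069 ≈ 1.472 m/s

z² = 245² + y²
z = √(245² + 138²) = √79069
dz/dt = y/z · dy/dt = 138/√79069 · 3 = 414√79069/79069 ≈ 1.472 m/s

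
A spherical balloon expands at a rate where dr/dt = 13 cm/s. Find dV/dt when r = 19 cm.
18772π cm³/s

V = (4/3)πr³
dV/dt = dV/dr · dr/dt = 4πr² · 13
At r = 19: dV/dt = 18772π cm³/s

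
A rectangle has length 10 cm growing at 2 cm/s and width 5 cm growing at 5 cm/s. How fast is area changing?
60 cm²/s

A = lw
dA/dt = w·dl/dt + l·dw/dt = 5·2 + 10·5 = 60 cm²/s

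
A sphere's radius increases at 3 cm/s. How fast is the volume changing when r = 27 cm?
8748π cm³/s

V = (4/3)πr³
dV/dt = dV/dr · dr/dt = 4πr² · 3
At r = 27: dV/dt = 8748π cm³/s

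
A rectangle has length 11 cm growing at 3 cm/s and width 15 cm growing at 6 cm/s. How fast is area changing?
111 cm²/s

A = lw
dA/dt = w·dl/dt + l·dw/dt = 15·3 + 11·6 = 111 cm²/s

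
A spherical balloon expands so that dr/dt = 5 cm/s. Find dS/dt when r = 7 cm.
280π cm²/s

S = 4πr²
dS/dt = dS/dr · dr/dt = 8πr · 5
At r = 7: dS/dt = 280π cm²/s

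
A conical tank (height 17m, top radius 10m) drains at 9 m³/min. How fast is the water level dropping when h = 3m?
289/(100π) ≈ 0.9199 m/min

r/h = 10/17, so r = (10/17)h
V = (1/3)πr²h = (1/3)π((10/17)h)²h = (100/867)πh³
dV/dh = (100/289)πh²
dh/dt = (dV/dt)/(dV/dh) = -9/((100/289)π·3²) = -289/(100π) m/min
The level is dropping at 289/(100π) ≈ 0.9199 m/min.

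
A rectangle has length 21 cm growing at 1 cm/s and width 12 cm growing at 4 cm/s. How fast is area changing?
96 cm²/s

A = lw
dA/dt = w·dl/dt + l·dw/dt = 12·1 + 21·4 = 96 cm²/s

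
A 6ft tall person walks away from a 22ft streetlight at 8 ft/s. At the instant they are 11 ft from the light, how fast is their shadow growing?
3 ft/s

By similar triangles: 22/(x+s) = 6/s
Solving: s = 6x/16
ds/dt = 6/16 · dx/dt = 3/8 · 8 = 3 ft/s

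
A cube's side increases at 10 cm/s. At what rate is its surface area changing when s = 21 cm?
2520 cm²/s

A = 6s²
dA/dt = 12s · ds/dt = 12·21·10 = 2520 cm²/s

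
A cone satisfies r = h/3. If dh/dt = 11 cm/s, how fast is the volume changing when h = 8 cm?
704π/9 cm³/s

V = (1/3)π(h/3)²h = πh³/27
dV/dt = πh²/9 · 11
At h = 8: dV/dt = 704π/9 cm³/s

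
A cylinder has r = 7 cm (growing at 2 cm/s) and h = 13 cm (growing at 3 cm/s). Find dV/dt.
511π cm³/s

V = πr²h
dV/dt = 2πrh·dr/dt + πr²·dh/dt
= 2π(7)(13)(2) + π(7)²(3)
= 511π cm³/s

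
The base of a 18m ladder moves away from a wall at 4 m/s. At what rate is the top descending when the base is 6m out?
√2 ≈ 1.414 m/s

x² + y² = 18²
2x·dx/dt + 2y·dy/dt = 0
dy/dt = -x/y · dx/dt = -6/(12√2) · 4 = -√2 m/s
The top is descending at √2 ≈ 1.414 m/s.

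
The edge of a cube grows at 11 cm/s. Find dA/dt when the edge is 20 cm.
2640 cm²/s

A = 6s²
dA/dt = 12s · ds/dt = 12·20·11 = 2640 cm²/s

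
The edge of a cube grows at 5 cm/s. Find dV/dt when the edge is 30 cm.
13500 cm³/s

V = s³
dV/dt = 3s² · ds/dt = 3·30²·5 = 13500 cm³/s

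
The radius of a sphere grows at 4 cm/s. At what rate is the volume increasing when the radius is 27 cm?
11664π cm³/s

V = (4/3)πr³
dV/dt = dV/dr · dr/dt = 4πr² · 4
At r = 27: dV/dt = 11664π cm³/s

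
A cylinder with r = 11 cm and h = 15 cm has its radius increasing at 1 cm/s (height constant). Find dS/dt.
74π cm²/s

S = 2πrh + 2πr² (lateral + bases)
dS/dt = (2πh + 4πr)·dr/dt = (2π·15 + 4π·11)·1
= 74π cm²/s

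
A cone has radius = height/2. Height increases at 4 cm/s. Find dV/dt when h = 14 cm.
196π cm³/s

V = (1/3)π(h/2)²h = πh³/12
dV/dt = πh²/4 · 4
At h = 14: dV/dt = 196π cm³/s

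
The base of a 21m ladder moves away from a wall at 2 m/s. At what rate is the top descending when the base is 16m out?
32√185/185 ≈ 2.353 m/s

x² + y² = 21²
2x·dx/dt + 2y·dy/dt = 0
dy/dt = -x/y · dx/dt = -16/√185 · 2 = -32√185/185 m/s
The top is descending at 32√185/185 ≈ 2.353 m/s.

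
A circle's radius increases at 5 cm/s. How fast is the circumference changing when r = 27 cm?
10π cm/s

C = 2πr
dC/dt = 2π · dr/dt = 2π · 5 = 10π cm/s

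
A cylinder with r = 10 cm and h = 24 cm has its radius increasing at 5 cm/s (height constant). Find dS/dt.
440π cm²/s

S = 2πrh + 2πr² (lateral + bases)
dS/dt = (2πh + 4πr)·dr/dt = (2π·24 + 4π·10)·5
= 440π cm²/s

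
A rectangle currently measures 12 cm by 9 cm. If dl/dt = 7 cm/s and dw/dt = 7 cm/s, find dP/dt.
28 cm/s

P = 2(l + w)
dP/dt = 2(dl/dt + dw/dt) = 2(7 + 7) = 28 cm/s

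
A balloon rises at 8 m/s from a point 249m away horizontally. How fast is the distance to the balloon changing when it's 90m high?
240√7789/7789 ≈ 2.719 m/s

z² = 249² + y²
z = √(249² + 90²) = 3√7789
dz/dt = y/z · dy/dt = 90/(3√7789) · 8 = 240√7789/7789 ≈ 2.719 m/s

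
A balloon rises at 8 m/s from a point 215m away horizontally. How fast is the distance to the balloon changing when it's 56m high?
448√49361/49361 ≈ 2.016 m/s

z² = 215² + y²
z = √(215² + 56²) = √49361
dz/dt = y/z · dy/dt = 56/√49361 · 8 = 448√49361/49361 ≈ 2.016 m/s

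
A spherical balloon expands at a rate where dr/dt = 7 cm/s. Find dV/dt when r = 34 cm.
32368π cm³/s

V = (4/3)πr³
dV/dt = dV/dr · dr/dt = 4πr² · 7
At r = 34: dV/dt = 32368π cm³/s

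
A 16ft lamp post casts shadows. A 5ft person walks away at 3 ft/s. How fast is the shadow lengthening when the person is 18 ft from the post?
15/11 ft/s

By similar triangles: 16/(x+s) = 5/s
Solving: s = 5x/11
ds/dt = 5/11 · dx/dt = 5/11 · 3 = 15/11 ft/s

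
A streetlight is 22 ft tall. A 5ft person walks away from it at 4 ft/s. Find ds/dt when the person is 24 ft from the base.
20/17 ft/s

By similar triangles: 22/(x+s) = 5/s
Solving: s = 5x/17
ds/dt = 5/17 · dx/dt = 5/17 · 4 = 20/17 ft/s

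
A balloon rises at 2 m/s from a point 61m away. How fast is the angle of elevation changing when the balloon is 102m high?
0.008637 rad/s

tan(θ) = y/61
sec²(θ) · dθ/dt = (1/61) · dy/dt
dθ/dt = cos²(θ)/61 · 2 = 61/(61² + 102²) · 2
dθ/dt = 0.008637 rad/s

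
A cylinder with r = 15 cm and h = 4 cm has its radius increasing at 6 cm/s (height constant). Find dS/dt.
408π cm²/s

S = 2πrh + 2πr² (lateral + bases)
dS/dt = (2πh + 4πr)·dr/dt = (2π·4 + 4π·15)·6
= 408π cm²/s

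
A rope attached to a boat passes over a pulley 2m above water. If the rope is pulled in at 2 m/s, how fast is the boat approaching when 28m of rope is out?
28√195/195 ≈ 2.005 m/s

rope² = x² + 2²
x = √(28² - 2²) = 2√195
dx/dt = (rope/x) · d(rope)/dt = (28/(2√195)) · (-2) = -28√195/195 m/s
The boat approaches at 28√195/195 ≈ 2.005 m/s.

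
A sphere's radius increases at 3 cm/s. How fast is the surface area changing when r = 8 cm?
192π cm²/s

S = 4πr²
dS/dt = dS/dr · dr/dt = 8πr · 3
At r = 8: dS/dt = 192π cm²/s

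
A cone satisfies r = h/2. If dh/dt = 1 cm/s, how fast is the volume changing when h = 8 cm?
16π cm³/s

V = (1/3)π(h/2)²h = πh³/12
dV/dt = πh²/4 · 1
At h = 8: dV/dt = 16π cm³/s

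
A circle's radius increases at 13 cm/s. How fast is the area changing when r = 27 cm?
702π cm²/s

A = πr²
dA/dt = 2πr · dr/dt = 2π(27)(13) = 702π cm²/s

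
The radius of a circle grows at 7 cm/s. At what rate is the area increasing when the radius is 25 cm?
350π cm²/s

A = πr²
dA/dt = 2πr · dr/dt = 2π(25)(7) = 350π cm²/s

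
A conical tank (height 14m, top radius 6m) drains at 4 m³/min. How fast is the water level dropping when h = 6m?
49/(81π) ≈ 0.1926 m/min

r/h = 6/14, so r = (3/7)h
V = (1/3)πr²h = (1/3)π((3/7)h)²h = (3/49)πh³
dV/dh = (9/49)πh²
dh/dt = (dV/dt)/(dV/dh) = -4/((9/49)π·6²) = -49/(81π) m/min
The level is dropping at 49/(81π) ≈ 0.1926 m/min.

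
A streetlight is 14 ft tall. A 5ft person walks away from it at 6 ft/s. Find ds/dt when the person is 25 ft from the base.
10/3 ft/s

By similar triangles: 14/(x+s) = 5/s
Solving: s = 5x/9
ds/dt = 5/9 · dx/dt = 5/9 · 6 = 10/3 ft/s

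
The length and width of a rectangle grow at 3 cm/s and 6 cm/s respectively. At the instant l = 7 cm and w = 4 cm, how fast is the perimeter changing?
18 cm/s

P = 2(l + w)
dP/dt = 2(dl/dt + dw/dt) = 2(3 + 6) = 18 cm/s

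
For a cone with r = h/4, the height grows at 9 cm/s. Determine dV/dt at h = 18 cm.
729π/4 cm³/s

V = (1/3)π(h/4)²h = πh³/48
dV/dt = πh²/16 · 9
At h = 18: dV/dt = 729π/4 cm³/s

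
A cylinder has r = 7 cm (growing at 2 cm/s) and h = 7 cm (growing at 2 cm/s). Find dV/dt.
294π cm³/s

V = πr²h
dV/dt = 2πrh·dr/dt + πr²·dh/dt
= 2π(7)(7)(2) + π(7)²(2)
= 294π cm³/s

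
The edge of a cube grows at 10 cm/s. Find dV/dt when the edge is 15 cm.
6750 cm³/s

V = s³
dV/dt = 3s² · ds/dt = 3·15²·10 = 6750 cm³/s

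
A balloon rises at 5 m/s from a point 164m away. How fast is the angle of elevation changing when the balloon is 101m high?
0.022104 rad/s

tan(θ) = y/164
sec²(θ) · dθ/dt = (1/164) · dy/dt
dθ/dt = cos²(θ)/164 · 5 = 164/(164² + 101²) · 5
dθ/dt = 0.022104 rad/s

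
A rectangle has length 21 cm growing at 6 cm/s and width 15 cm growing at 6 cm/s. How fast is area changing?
216 cm²/s

A = lw
dA/dt = w·dl/dt + l·dw/dt = 15·6 + 21·6 = 216 cm²/s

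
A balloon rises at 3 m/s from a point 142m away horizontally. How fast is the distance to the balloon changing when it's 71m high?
3√5/5 ≈ 1.342 m/s

z² = 142² + y²
z = √(142² + 71²) = 71√5
dz/dt = y/z · dy/dt = 71/(71√5) · 3 = 3√5/5 ≈ 1.342 m/s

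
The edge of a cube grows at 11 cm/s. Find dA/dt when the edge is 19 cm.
2508 cm²/s

A = 6s²
dA/dt = 12s · ds/dt = 12·19·11 = 2508 cm²/s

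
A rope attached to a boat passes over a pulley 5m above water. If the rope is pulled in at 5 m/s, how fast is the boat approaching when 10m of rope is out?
10√3/3 ≈ 5.774 m/s

rope² = x² + 5²
x = √(10² - 5²) = 5√3
dx/dt = (rope/x) · d(rope)/dt = (10/(5√3)) · (-5) = -10√3/3 m/s
The boat approaches at 10√3/3 ≈ 5.774 m/s.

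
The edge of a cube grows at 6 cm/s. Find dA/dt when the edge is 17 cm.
1224 cm²/s

A = 6s²
dA/dt = 12s · ds/dt = 12·17·6 = 1224 cm²/s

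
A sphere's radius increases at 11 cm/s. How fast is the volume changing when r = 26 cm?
29744π cm³/s

V = (4/3)πr³
dV/dt = dV/dr · dr/dt = 4πr² · 11
At r = 26: dV/dt = 29744π cm³/s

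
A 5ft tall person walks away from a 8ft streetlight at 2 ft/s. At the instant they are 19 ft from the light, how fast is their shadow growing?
10/3 ft/s

By similar triangles: 8/(x+s) = 5/s
Solving: s = 5x/3
ds/dt = 5/3 · dx/dt = 5/3 · 2 = 10/3 ft/s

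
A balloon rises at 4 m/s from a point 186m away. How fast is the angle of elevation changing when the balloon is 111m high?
0.015858 rad/s

tan(θ) = y/186
sec²(θ) · dθ/dt = (1/186) · dy/dt
dθ/dt = cos²(θ)/186 · 4 = 186/(186² + 111²) · 4
dθ/dt = 0.015858 rad/s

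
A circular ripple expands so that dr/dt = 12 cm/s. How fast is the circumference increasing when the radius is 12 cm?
24π cm/s

C = 2πr
dC/dt = 2π · dr/dt = 2π · 12 = 24π cm/s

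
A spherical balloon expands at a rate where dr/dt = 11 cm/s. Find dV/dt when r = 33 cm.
47916π cm³/s

V = (4/3)πr³
dV/dt = dV/dr · dr/dt = 4πr² · 11
At r = 33: dV/dt = 47916π cm³/s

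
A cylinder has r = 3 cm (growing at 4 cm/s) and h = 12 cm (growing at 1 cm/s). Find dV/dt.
297π cm³/s

V = πr²h
dV/dt = 2πrh·dr/dt + πr²·dh/dt
= 2π(3)(12)(4) + π(3)²(1)
= 297π cm³/s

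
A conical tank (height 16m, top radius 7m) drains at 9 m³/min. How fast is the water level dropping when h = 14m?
576/(2401π) ≈ 0.07636 m/min

r/h = 7/16, so r = (7/16)h
V = (1/3)πr²h = (1/3)π((7/16)h)²h = (49/768)πh³
dV/dh = (49/256)πh²
dh/dt = (dV/dt)/(dV/dh) = -9/((49/256)π·14²) = -576/(2401π) m/min
The level is dropping at 576/(2401π) ≈ 0.07636 m/min.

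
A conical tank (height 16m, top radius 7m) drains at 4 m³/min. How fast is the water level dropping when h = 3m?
1024/(441π) ≈ 0.7391 m/min

r/h = 7/16, so r = (7/16)h
V = (1/3)πr²h = (1/3)π((7/16)h)²h = (49/768)πh³
dV/dh = (49/256)πh²
dh/dt = (dV/dt)/(dV/dh) = -4/((49/256)π·3²) = -1024/(441π) m/min
The level is dropping at 1024/(441π) ≈ 0.7391 m/min.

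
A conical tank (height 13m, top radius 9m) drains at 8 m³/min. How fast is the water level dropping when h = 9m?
1352/(6561π) ≈ 0.06559 m/min

r/h = 9/13, so r = (9/13)h
V = (1/3)πr²h = (1/3)π((9/13)h)²h = (27/169)πh³
dV/dh = (81/169)πh²
dh/dt = (dV/dt)/(dV/dh) = -8/((81/169)π·9²) = -1352/(6561π) m/min
The level is dropping at 1352/(6561π) ≈ 0.06559 m/min.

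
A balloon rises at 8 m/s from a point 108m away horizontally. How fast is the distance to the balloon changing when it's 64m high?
128√985/985 ≈ 4.078 m/s

z² = 108² + y²
z = √(108² + 64²) = 4√985
dz/dt = y/z · dy/dt = 64/(4√985) · 8 = 128√985/985 ≈ 4.078 m/s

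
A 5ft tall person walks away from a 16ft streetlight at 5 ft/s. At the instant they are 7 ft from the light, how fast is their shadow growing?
25/11 ft/s

By similar triangles: 16/(x+s) = 5/s
Solving: s = 5x/11
ds/dt = 5/11 · dx/dt = 5/11 · 5 = 25/11 ft/s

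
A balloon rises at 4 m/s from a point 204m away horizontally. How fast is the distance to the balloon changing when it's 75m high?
100√5249/5249 ≈ 1.38 m/s

z² = 204² + y²
z = √(204² + 75²) = 3√5249
dz/dt = y/z · dy/dt = 75/(3√5249) · 4 = 100√5249/5249 ≈ 1.38 m/s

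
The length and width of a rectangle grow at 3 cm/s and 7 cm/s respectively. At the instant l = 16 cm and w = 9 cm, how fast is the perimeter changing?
20 cm/s

P = 2(l + w)
dP/dt = 2(dl/dt + dw/dt) = 2(3 + 7) = 20 cm/s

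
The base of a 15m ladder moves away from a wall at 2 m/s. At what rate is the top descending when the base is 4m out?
8√209/209 ≈ 0.5534 m/s

x² + y² = 15²
2x·dx/dt + 2y·dy/dt = 0
dy/dt = -x/y · dx/dt = -4/√209 · 2 = -8√209/209 m/s
The top is descending at 8√209/209 ≈ 0.5534 m/s.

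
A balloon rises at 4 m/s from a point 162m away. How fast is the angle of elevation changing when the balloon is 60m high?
0.021713 rad/s

tan(θ) = y/162
sec²(θ) · dθ/dt = (1/162) · dy/dt
dθ/dt = cos²(θ)/162 · 4 = 162/(162² + 60²) · 4
dθ/dt = 0.021713 rad/s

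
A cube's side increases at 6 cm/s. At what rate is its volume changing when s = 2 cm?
72 cm³/s

V = s³
dV/dt = 3s² · ds/dt = 3·2²·6 = 72 cm³/s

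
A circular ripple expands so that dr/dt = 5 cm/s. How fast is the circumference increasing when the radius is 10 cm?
10π cm/s

C = 2πr
dC/dt = 2π · dr/dt = 2π · 5 = 10π cm/s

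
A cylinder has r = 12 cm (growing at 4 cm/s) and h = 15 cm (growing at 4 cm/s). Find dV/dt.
2016π cm³/s

V = πr²h
dV/dt = 2πrh·dr/dt + πr²·dh/dt
= 2π(12)(15)(4) + π(12)²(4)
= 2016π cm³/s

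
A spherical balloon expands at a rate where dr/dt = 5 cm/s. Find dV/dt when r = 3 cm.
180π cm³/s

V = (4/3)πr³
dV/dt = dV/dr · dr/dt = 4πr² · 5
At r = 3: dV/dt = 180π cm³/s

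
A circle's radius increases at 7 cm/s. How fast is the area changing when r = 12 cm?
168π cm²/s

A = πr²
dA/dt = 2πr · dr/dt = 2π(12)(7) = 168π cm²/s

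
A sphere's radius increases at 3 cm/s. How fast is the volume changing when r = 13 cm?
2028π cm³/s

V = (4/3)πr³
dV/dt = dV/dr · dr/dt = 4πr² · 3
At r = 13: dV/dt = 2028π cm³/s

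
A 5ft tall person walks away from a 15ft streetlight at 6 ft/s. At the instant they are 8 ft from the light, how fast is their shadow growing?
3 ft/s

By similar triangles: 15/(x+s) = 5/s
Solving: s = 5x/10
ds/dt = 5/10 · dx/dt = 1/2 · 6 = 3 ft/s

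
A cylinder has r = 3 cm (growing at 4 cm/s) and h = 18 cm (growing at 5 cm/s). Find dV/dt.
477π cm³/s

V = πr²h
dV/dt = 2πrh·dr/dt + πr²·dh/dt
= 2π(3)(18)(4) + π(3)²(5)
= 477π cm³/s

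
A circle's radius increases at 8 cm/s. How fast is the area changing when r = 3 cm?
48π cm²/s

A = πr²
dA/dt = 2πr · dr/dt = 2π(3)(8) = 48π cm²/s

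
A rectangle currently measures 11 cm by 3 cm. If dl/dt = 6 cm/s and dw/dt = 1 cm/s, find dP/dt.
14 cm/s

P = 2(l + w)
dP/dt = 2(dl/dt + dw/dt) = 2(6 + 1) = 14 cm/s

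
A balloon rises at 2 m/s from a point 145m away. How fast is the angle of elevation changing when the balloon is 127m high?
0.007805 rad/s

tan(θ) = y/145
sec²(θ) · dθ/dt = (1/145) · dy/dt
dθ/dt = cos²(θ)/145 · 2 = 145/(145² + 127²) · 2
dθ/dt = 0.007805 rad/s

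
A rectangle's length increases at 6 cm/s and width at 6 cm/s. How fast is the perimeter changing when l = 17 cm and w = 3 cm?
24 cm/s

P = 2(l + w)
dP/dt = 2(dl/dt + dw/dt) = 2(6 + 6) = 24 cm/s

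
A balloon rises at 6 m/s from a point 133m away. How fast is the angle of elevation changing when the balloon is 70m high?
0.035327 rad/s

tan(θ) = y/133
sec²(θ) · dθ/dt = (1/133) · dy/dt
dθ/dt = cos²(θ)/133 · 6 = 133/(133² + 70²) · 6
dθ/dt = 0.035327 rad/s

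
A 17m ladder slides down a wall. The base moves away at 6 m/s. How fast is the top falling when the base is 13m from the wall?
13√30/10 ≈ 7.12 m/s

x² + y² = 17²
2x·dx/dt + 2y·dy/dt = 0
dy/dt = -x/y · dx/dt = -13/(2√30) · 6 = -13√30/10 m/s
The top is descending at 13√30/10 ≈ 7.12 m/s.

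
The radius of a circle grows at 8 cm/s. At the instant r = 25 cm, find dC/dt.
16π cm/s

C = 2πr
dC/dt = 2π · dr/dt = 2π · 8 = 16π cm/s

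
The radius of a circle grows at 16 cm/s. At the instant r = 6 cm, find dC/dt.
32π cm/s

C = 2πr
dC/dt = 2π · dr/dt = 2π · 16 = 32π cm/s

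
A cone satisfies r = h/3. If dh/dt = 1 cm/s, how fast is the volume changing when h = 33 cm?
121π cm³/s

V = (1/3)π(h/3)²h = πh³/27
dV/dt = πh²/9 · 1
At h = 33: dV/dt = 121π cm³/s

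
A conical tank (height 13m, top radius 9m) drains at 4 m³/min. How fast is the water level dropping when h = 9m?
676/(6561π) ≈ 0.0328 m/min

r/h = 9/13, so r = (9/13)h
V = (1/3)πr²h = (1/3)π((9/13)h)²h = (27/169)πh³
dV/dh = (81/169)πh²
dh/dt = (dV/dt)/(dV/dh) = -4/((81/169)π·9²) = -676/(6561π) m/min
The level is dropping at 676/(6561π) ≈ 0.0328 m/min.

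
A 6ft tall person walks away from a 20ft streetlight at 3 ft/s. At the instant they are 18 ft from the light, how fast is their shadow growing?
9/7 ft/s

By similar triangles: 20/(x+s) = 6/s
Solving: s = 6x/14
ds/dt = 6/14 · dx/dt = 3/7 · 3 = 9/7 ft/s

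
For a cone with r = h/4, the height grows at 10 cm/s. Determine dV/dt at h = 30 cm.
1125π/2 cm³/s

V = (1/3)π(h/4)²h = πh³/48
dV/dt = πh²/16 · 10
At h = 30: dV/dt = 1125π/2 cm³/s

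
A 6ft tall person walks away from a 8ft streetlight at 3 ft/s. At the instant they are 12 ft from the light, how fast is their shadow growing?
9 ft/s

By similar triangles: 8/(x+s) = 6/s
Solving: s = 6x/2
ds/dt = 6/2 · dx/dt = 3 · 3 = 9 ft/s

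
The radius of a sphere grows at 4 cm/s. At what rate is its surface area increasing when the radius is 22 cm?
704π cm²/s

S = 4πr²
dS/dt = dS/dr · dr/dt = 8πr · 4
At r = 22: dS/dt = 704π cm²/s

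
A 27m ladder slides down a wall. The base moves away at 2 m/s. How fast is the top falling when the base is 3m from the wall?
√5/10 ≈ 0.2236 m/s

x² + y² = 27²
2x·dx/dt + 2y·dy/dt = 0
dy/dt = -x/y · dx/dt = -3/(12√5) · 2 = -√5/10 m/s
The top is descending at √5/10 ≈ 0.2236 m/s.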